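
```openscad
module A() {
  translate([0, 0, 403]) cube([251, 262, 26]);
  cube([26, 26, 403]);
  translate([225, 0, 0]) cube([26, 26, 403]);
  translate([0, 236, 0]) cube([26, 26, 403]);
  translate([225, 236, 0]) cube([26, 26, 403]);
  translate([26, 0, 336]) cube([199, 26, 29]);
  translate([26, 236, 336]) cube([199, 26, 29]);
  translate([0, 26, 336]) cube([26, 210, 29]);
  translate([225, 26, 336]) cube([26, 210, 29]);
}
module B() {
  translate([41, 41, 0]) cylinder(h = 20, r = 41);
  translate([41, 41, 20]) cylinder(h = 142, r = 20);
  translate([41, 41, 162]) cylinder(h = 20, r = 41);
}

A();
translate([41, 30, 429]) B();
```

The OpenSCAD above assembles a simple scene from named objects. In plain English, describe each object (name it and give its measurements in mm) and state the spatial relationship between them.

A is a simple wooden stool: a rectangular seat 251 mm (x) by 262 mm (y), 26 mm thick, top face at z = 429 mm, on four square legs, each 26×26 mm in cross-section. The legs rest on z = 0, each flush with a corner of the seat. Four stretchers, 26 mm wide and 29 mm tall, connect adjacent legs with their undersides at z = 336 mm, each running between the inner faces of the legs it joins and aligned with the legs' outer faces on the other axis.

B is a spool: two coaxial disc flanges of radius 41 mm and thickness 20 mm, joined by a core cylinder of radius 20 mm and height 142 mm. The lower flange rests on z = 0 and the three cylinders share a vertical axis.

The spool is on top of the stool.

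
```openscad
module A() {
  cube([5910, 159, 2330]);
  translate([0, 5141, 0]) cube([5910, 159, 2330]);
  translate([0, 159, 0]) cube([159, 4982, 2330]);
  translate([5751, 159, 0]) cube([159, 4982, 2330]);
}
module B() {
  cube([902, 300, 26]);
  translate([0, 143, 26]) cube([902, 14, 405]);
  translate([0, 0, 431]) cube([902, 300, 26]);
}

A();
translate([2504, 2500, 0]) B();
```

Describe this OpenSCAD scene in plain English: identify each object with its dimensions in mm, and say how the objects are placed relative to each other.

A is a box-shaped house frame (walls only): outside footprint 5910×5300 mm, wall height 2330 mm, wall thickness 159 mm. The two y-facing walls run the full x-width; the two x-facing walls fit between the inner faces of the y-facing walls.

B is an I-beam lying along x, 902 mm long. Overall section height 457 mm. Two flanges 300 mm wide (y) and 26 mm thick, one on the floor and one at the top; a web 14 mm thick runs between them, centred on the flange width.

The I-beam sits inside the house frame, centred.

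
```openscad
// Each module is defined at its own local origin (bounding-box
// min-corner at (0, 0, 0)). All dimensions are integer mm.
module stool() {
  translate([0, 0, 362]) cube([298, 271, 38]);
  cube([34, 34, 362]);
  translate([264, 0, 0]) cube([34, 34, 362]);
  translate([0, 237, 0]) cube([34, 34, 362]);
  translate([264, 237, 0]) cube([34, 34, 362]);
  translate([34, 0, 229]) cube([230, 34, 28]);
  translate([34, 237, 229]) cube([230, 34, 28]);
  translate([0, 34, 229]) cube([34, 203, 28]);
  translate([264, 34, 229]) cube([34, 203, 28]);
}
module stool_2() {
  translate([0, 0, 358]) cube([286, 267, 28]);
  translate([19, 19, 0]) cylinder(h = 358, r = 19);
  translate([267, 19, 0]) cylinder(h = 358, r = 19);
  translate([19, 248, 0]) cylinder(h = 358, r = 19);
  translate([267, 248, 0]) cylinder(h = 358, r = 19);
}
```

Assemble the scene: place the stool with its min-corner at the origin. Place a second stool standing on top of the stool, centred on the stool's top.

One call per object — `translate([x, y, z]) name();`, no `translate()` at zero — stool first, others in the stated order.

stool();
translate([6, 2, 400]) stool_2();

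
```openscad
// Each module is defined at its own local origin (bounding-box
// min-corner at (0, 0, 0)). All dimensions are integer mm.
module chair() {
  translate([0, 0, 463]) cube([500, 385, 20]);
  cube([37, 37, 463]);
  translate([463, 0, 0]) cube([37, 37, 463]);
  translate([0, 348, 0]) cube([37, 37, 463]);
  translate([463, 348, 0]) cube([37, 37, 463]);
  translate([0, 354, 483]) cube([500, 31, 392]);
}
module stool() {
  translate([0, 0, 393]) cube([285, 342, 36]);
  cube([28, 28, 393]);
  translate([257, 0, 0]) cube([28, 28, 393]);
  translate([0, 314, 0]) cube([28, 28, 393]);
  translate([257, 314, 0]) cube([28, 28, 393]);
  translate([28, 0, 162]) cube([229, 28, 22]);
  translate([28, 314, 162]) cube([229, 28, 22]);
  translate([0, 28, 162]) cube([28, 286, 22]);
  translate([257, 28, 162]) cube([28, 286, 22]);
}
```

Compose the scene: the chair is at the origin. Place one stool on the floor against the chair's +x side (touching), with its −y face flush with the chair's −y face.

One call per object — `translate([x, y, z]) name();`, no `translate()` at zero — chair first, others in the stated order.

chair();
translate([500, 0, 0]) stool();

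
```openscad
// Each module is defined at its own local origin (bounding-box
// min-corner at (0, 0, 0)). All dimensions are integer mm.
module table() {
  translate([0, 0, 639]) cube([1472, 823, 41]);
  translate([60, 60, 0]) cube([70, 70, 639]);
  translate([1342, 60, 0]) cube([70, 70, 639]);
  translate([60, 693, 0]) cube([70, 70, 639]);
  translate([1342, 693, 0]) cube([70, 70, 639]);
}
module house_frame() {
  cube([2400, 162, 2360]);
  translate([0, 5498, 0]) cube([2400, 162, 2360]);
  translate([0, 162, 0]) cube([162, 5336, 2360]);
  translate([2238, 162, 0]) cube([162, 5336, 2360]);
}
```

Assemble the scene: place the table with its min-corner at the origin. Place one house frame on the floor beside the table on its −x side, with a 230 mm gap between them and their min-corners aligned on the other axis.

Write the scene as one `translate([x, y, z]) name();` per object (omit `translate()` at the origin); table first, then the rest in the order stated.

table();
translate([-2630, 0, 0]) house_frame();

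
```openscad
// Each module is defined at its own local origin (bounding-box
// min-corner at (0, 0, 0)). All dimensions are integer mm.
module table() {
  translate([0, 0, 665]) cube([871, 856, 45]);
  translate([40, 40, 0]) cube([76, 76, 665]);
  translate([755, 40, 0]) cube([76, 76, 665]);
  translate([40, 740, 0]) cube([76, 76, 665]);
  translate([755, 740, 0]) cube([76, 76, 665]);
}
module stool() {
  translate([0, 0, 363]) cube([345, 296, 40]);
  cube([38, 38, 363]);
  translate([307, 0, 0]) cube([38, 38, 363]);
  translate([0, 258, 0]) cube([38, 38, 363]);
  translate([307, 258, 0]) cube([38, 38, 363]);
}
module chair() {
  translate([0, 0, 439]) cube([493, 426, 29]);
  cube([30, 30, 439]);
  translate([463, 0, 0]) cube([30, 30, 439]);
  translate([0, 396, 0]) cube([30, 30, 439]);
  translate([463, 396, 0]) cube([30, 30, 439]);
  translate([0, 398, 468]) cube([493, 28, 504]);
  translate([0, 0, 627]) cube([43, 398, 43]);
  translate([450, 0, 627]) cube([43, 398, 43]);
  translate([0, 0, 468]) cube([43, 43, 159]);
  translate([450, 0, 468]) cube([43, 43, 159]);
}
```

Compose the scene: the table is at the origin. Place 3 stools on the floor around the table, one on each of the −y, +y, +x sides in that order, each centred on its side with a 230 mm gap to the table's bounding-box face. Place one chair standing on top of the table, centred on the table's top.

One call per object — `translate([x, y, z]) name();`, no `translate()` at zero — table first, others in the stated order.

table();
translate([263, -526, 0]) stool();
translate([263, 1086, 0]) stool();
translate([1101, 280, 0]) stool();
translate([189, 215, 710]) chair();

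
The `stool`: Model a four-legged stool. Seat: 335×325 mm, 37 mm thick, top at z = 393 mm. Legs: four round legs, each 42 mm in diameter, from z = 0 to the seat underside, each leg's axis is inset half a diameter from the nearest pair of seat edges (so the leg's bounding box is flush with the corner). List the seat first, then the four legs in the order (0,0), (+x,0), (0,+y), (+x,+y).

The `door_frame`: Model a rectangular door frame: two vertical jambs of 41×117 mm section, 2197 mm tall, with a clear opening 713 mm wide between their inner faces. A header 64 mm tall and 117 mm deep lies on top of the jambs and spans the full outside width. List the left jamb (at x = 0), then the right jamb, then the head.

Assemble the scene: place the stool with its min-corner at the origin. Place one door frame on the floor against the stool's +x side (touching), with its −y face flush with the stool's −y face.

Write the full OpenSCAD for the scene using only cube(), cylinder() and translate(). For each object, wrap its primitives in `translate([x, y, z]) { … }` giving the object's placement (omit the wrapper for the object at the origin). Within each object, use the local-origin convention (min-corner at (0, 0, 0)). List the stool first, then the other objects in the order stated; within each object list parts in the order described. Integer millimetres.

translate([0, 0, 356]) cube([335, 325, 37]);
translate([21, 21, 0]) cylinder(h = 356, r = 21);
translate([314, 21, 0]) cylinder(h = 356, r = 21);
translate([21, 304, 0]) cylinder(h = 356, r = 21);
translate([314, 304, 0]) cylinder(h = 356, r = 21);
translate([335, 0, 0]) {
  cube([41, 117, 2197]);
  translate([754, 0, 0]) cube([41, 117, 2197]);
  translate([0, 0, 2197]) cube([795, 117, 64]);
}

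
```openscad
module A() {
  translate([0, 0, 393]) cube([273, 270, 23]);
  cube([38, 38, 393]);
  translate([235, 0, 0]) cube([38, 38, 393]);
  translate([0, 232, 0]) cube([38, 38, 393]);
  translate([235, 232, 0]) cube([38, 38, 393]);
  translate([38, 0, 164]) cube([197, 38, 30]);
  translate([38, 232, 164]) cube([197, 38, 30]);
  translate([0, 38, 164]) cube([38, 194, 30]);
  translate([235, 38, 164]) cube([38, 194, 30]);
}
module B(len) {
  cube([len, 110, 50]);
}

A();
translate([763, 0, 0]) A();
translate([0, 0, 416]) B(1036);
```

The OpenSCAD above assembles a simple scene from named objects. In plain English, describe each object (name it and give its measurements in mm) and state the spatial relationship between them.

A is a simple wooden stool: a rectangular seat 273 mm (x) by 270 mm (y), 23 mm thick, top face at z = 416 mm, on four square legs, each 38×38 mm in cross-section. The legs rest on z = 0, each flush with a corner of the seat. Four stretchers, 38 mm wide and 30 mm tall, connect adjacent legs with their undersides at z = 164 mm, each running between the inner faces of the legs it joins and aligned with the legs' outer faces on the other axis.

B is a rectangular beam 1036 mm long (x), 110 mm deep (y), 50 mm thick (z).

The beam spans the tops of two stools placed 490 mm apart, resting at z = 416 mm.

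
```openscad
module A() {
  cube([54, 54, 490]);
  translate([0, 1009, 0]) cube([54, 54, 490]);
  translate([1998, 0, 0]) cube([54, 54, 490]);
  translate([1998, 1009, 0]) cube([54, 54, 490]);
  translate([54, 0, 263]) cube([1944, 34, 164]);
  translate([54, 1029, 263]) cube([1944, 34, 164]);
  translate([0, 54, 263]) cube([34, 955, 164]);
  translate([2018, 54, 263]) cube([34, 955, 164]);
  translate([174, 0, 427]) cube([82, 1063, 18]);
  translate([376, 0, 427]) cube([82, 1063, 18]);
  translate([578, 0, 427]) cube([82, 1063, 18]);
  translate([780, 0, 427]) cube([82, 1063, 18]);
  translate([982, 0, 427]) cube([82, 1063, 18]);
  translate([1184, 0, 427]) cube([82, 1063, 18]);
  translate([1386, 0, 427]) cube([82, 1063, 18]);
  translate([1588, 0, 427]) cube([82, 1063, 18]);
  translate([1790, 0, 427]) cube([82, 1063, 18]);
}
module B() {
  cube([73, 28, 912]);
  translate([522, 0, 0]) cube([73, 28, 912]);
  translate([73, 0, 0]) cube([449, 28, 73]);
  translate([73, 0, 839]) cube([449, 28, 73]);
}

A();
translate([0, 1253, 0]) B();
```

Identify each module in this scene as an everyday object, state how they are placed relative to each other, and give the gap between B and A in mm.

A is a bed frame. B is a picture frame. The picture frame is on the floor beside the bed frame on its +y side. The gap between the picture frame and the bed frame is 190 mm.

The picture frame's nearest face is 190 mm from the bed frame's +y face.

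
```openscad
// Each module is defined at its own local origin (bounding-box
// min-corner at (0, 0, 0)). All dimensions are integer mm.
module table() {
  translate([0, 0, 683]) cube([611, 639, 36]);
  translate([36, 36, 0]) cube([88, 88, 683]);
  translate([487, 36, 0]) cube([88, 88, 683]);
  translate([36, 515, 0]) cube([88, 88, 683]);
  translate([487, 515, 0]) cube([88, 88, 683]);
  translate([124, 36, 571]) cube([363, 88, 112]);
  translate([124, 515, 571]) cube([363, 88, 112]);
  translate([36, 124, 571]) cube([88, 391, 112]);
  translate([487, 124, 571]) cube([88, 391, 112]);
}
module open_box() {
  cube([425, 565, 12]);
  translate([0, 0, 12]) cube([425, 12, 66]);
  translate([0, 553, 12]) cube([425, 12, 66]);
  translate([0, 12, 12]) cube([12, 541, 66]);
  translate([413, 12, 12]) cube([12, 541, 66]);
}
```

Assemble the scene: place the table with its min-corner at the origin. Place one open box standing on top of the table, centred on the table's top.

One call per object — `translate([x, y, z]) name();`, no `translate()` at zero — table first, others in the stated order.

table();
translate([93, 37, 719]) open_box();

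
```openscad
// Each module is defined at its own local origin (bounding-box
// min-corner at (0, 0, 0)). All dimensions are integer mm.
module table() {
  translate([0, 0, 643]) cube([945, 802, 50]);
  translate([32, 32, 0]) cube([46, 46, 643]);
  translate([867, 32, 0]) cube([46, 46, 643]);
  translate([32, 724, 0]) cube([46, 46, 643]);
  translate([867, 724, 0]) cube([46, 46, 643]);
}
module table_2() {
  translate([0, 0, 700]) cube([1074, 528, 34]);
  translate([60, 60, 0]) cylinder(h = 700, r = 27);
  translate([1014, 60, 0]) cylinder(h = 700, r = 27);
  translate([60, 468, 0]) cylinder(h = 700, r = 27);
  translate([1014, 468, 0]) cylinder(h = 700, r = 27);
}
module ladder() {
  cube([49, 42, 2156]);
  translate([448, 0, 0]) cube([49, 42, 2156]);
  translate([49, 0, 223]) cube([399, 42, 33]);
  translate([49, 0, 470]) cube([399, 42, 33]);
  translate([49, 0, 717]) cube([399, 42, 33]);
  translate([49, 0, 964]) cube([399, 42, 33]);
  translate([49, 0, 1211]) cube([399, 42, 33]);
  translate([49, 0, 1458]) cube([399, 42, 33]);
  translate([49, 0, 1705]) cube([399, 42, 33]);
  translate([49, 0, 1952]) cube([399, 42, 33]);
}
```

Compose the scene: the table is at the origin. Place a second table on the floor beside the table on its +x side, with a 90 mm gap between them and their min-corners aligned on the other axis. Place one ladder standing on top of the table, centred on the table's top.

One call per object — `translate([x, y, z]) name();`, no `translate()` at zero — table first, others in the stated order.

table();
translate([1035, 0, 0]) table_2();
translate([224, 380, 693]) ladder();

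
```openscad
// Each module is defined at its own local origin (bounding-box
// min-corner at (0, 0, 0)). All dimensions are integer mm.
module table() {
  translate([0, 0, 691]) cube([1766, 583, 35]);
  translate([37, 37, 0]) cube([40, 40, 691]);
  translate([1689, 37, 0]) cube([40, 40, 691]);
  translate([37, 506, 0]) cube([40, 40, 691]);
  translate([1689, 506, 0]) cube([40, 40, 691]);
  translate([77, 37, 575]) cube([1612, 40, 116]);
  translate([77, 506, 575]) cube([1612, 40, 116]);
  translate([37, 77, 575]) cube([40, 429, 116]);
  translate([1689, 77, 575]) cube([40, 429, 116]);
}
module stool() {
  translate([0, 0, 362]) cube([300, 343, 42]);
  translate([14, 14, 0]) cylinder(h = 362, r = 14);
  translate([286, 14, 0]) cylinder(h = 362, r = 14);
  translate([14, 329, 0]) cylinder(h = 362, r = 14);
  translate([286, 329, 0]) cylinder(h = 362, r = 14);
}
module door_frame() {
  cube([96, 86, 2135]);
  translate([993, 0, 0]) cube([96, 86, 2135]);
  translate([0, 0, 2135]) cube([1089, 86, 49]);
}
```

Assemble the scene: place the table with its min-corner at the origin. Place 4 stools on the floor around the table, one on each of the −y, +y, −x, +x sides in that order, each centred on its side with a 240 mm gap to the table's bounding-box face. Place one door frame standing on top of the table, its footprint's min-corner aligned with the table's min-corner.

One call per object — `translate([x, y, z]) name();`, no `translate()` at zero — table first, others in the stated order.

table();
translate([733, -583, 0]) stool();
translate([733, 823, 0]) stool();
translate([-540, 120, 0]) stool();
translate([2006, 120, 0]) stool();
translate([0, 0, 726]) door_frame();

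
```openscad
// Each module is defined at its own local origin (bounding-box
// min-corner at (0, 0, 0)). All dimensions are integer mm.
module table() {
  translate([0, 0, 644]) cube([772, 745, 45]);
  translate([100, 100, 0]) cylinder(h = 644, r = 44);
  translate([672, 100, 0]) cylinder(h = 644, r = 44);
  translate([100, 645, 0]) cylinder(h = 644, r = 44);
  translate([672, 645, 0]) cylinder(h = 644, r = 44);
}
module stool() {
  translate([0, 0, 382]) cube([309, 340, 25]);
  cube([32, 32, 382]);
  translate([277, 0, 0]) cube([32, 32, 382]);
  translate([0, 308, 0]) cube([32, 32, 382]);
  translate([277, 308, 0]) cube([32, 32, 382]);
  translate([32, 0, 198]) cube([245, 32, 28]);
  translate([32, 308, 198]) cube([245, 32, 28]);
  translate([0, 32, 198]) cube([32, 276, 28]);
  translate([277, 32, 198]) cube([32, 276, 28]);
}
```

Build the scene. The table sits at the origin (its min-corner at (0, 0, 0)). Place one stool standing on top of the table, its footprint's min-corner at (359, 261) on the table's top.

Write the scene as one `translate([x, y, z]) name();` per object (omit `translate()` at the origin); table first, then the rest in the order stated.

table();
translate([359, 261, 689]) stool();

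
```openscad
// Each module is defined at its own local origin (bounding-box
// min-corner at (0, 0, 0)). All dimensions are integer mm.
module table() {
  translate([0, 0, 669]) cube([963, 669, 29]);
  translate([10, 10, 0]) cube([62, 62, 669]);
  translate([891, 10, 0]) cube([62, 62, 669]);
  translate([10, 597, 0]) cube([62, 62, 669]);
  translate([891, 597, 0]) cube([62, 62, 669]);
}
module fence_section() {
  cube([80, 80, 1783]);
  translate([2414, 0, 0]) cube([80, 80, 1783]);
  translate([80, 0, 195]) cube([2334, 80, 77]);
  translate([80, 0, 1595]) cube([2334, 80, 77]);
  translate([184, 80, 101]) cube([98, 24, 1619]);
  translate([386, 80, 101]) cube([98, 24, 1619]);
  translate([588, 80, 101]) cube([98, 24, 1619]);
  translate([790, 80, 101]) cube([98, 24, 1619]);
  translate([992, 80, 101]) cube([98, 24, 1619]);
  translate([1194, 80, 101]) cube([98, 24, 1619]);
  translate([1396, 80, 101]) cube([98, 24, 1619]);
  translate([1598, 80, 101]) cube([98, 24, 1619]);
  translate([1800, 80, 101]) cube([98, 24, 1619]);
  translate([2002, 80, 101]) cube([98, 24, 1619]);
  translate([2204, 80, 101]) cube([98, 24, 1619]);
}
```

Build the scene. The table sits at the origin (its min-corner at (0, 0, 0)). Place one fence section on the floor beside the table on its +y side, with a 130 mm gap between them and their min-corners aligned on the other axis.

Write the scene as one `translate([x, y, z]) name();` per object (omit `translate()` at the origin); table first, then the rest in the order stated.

table();
translate([0, 799, 0]) fence_section();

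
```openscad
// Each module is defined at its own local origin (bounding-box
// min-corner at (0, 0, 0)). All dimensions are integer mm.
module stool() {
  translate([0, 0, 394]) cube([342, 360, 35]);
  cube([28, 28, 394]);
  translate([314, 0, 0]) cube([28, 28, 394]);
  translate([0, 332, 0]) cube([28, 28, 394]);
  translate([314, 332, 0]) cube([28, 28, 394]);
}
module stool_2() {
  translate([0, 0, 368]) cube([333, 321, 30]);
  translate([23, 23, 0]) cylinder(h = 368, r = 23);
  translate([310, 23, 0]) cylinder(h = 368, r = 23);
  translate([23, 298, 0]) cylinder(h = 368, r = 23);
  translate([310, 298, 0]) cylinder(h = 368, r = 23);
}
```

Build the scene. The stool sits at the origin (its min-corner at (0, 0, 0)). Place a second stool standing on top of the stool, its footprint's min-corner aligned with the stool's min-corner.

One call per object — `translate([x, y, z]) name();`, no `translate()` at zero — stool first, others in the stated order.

stool();
translate([0, 0, 429]) stool_2();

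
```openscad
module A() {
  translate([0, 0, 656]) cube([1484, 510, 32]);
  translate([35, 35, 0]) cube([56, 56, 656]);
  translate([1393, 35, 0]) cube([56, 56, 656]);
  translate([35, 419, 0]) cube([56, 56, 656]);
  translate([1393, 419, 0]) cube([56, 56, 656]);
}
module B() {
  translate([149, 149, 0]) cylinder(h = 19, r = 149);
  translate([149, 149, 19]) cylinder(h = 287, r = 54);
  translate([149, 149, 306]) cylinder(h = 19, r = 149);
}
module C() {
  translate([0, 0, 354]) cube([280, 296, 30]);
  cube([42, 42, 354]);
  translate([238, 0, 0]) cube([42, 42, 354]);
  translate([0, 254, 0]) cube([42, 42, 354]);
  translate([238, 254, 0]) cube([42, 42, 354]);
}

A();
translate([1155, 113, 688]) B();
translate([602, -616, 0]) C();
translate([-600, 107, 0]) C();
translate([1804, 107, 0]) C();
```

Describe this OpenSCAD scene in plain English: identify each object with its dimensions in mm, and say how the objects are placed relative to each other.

A is a table with a 1484×510 mm rectangular top, 32 mm thick, top surface at z = 688 mm, supported by four 56×56 mm square legs, each inset 35 mm from the nearest pair of top edges, running from the floor.

B is a spool: two coaxial disc flanges of radius 149 mm and thickness 19 mm, joined by a core cylinder of radius 54 mm and height 287 mm. The lower flange rests on z = 0 and the three cylinders share a vertical axis.

C is a four-legged stool. The seat is 280×296 mm, 30 mm thick, top at z = 384 mm. It stands on four square legs, each 42×42 mm in cross-section, from z = 0 to the seat underside, each flush with a corner of the seat.

The spool is on top of the table. Three stools sit around the table at the −y, −x, +x sides.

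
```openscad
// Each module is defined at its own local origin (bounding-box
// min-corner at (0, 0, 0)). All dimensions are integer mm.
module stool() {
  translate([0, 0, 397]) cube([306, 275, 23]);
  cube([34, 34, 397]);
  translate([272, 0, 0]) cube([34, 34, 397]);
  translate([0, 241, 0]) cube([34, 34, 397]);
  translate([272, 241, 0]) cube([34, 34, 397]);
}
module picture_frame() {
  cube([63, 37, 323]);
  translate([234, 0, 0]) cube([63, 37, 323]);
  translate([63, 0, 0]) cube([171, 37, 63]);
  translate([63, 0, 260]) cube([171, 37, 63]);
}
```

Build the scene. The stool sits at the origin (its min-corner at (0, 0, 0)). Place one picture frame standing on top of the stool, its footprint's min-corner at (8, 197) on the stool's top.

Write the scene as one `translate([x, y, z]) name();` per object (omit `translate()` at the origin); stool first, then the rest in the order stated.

stool();
translate([8, 197, 420]) picture_frame();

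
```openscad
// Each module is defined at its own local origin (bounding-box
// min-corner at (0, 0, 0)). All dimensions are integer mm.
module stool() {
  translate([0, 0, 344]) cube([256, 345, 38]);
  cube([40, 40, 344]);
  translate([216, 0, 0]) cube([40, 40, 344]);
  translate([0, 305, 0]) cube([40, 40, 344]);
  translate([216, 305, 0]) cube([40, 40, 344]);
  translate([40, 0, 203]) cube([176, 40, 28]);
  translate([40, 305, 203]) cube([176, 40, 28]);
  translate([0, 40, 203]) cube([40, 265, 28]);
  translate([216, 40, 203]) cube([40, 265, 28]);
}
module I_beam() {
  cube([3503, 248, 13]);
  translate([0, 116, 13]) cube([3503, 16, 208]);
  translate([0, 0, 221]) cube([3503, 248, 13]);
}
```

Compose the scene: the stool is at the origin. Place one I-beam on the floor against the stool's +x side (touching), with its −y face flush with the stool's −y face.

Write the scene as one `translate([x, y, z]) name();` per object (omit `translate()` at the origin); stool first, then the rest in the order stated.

stool();
translate([256, 0, 0]) I_beam();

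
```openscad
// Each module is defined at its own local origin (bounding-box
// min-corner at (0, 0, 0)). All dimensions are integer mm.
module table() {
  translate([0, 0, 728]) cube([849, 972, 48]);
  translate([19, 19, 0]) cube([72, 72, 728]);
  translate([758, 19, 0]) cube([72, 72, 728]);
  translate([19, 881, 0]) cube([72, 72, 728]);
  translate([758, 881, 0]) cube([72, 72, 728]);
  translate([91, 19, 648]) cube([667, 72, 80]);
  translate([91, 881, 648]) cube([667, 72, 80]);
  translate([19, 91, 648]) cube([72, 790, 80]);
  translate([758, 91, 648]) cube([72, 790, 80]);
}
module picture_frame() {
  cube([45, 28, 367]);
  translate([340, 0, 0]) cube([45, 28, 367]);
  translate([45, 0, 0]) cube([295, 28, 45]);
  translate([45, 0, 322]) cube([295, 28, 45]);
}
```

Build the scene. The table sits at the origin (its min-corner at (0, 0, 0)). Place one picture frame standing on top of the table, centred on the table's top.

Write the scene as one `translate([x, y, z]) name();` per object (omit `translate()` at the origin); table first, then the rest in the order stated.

table();
translate([232, 472, 776]) picture_frame();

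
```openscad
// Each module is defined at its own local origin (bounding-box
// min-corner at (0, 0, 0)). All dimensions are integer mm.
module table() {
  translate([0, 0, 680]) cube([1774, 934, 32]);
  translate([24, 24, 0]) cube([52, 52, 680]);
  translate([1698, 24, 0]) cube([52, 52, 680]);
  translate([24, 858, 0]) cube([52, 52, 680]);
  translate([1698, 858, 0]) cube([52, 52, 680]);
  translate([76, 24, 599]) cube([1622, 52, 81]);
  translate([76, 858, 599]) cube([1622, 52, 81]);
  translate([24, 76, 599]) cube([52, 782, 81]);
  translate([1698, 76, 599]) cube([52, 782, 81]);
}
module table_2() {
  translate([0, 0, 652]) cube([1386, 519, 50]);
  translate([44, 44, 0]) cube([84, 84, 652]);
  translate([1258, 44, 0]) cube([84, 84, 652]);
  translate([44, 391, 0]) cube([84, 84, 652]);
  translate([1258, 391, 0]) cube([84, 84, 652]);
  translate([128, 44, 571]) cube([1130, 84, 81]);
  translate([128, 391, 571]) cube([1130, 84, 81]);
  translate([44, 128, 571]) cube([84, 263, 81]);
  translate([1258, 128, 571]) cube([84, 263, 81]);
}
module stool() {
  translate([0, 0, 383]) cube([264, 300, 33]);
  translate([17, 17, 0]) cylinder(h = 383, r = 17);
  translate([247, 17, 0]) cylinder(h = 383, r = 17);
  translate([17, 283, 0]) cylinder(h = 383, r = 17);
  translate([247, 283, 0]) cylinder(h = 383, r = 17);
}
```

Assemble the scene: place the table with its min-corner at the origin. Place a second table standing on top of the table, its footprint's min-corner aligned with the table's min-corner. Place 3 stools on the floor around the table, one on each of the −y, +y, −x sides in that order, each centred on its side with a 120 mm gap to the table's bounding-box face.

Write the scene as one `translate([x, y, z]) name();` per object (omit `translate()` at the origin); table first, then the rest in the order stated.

table();
translate([0, 0, 712]) table_2();
translate([755, -420, 0]) stool();
translate([755, 1054, 0]) stool();
translate([-384, 317, 0]) stool();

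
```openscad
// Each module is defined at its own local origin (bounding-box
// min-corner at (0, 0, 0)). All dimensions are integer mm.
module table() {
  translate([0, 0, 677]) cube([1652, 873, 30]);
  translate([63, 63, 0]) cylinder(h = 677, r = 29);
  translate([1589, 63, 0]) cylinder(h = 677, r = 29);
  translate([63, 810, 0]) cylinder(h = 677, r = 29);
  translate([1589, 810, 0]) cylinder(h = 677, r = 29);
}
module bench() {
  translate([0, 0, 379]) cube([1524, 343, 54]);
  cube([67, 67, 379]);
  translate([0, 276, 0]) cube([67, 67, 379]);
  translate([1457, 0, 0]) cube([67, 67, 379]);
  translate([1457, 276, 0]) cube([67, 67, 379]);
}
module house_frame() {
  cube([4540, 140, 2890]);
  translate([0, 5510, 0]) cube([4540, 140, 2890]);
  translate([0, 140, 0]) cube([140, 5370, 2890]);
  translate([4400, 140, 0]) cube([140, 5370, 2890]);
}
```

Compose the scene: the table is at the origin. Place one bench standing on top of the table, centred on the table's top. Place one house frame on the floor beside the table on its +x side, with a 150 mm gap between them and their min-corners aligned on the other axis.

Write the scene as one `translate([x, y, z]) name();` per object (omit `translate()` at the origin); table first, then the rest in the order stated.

table();
translate([64, 265, 707]) bench();
translate([1802, 0, 0]) house_frame();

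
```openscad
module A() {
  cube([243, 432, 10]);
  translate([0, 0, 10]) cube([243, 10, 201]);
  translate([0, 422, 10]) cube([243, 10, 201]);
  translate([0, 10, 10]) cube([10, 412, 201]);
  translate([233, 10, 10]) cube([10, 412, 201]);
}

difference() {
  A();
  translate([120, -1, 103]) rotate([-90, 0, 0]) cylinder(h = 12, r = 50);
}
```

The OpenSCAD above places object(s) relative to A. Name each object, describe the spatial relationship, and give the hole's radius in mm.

A is an open box. The open box has a circular hole through its front wall. The hole's radius is 50 mm.

The subtracted cylinder has r = 50 mm.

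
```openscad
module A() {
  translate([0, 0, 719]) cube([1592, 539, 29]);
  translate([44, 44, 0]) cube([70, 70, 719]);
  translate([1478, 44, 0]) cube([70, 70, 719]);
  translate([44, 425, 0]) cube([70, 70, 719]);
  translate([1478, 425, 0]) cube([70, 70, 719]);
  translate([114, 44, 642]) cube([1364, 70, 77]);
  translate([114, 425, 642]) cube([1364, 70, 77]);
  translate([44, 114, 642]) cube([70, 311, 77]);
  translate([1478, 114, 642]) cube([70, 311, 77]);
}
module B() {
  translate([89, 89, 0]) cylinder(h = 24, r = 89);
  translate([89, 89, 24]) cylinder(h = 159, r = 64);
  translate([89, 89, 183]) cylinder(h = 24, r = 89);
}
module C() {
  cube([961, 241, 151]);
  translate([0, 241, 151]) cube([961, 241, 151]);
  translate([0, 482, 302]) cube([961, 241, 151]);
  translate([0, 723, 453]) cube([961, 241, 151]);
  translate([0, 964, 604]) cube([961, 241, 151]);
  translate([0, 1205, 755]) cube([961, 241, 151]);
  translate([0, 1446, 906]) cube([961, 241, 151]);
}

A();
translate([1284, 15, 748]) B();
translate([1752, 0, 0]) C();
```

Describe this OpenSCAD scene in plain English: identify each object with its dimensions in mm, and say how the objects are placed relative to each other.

A is a table: top 1592 mm (x) × 539 mm (y), 29 mm thick, upper face at z = 748 mm, on four 70×70 mm square legs, each inset 44 mm from the nearest pair of top edges, running from z = 0 to the bottom of the top. Four apron rails, 70 mm thick and 77 mm tall, run between adjacent legs with their top edges flush with the underside of the top and their outer faces flush with the legs' outer faces.

B is a spool: two coaxial disc flanges of radius 89 mm and thickness 24 mm, joined by a core cylinder of radius 64 mm and height 159 mm. The lower flange rests on z = 0 and the three cylinders share a vertical axis.

C is a straight staircase of 7 solid steps. Each step is 961 mm wide (x), 241 mm deep (y, the going) and 151 mm tall (the rise). The first step rests on the floor; each subsequent step sits one going further in +y and one rise higher in +z, directly behind and above the previous step with no overlap.

The spool is on top of the table. The staircase is on the floor beside the table on its +x side.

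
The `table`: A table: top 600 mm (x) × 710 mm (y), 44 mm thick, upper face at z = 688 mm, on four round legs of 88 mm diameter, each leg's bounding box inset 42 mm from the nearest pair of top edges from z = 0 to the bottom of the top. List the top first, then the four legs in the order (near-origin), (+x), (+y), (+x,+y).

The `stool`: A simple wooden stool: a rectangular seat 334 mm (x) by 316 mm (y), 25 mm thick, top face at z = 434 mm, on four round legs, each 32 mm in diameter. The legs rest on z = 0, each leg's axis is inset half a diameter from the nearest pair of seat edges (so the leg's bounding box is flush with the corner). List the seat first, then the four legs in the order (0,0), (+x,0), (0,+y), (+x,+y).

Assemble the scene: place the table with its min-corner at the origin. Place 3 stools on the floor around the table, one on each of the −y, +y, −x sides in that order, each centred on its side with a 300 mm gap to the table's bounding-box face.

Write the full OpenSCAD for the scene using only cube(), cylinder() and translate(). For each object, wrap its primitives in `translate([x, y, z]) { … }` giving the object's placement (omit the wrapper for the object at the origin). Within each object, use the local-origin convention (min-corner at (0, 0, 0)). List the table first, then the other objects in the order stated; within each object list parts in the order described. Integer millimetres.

translate([0, 0, 644]) cube([600, 710, 44]);
translate([86, 86, 0]) cylinder(h = 644, r = 44);
translate([514, 86, 0]) cylinder(h = 644, r = 44);
translate([86, 624, 0]) cylinder(h = 644, r = 44);
translate([514, 624, 0]) cylinder(h = 644, r = 44);
translate([133, -616, 0]) {
  translate([0, 0, 409]) cube([334, 316, 25]);
  translate([16, 16, 0]) cylinder(h = 409, r = 16);
  translate([318, 16, 0]) cylinder(h = 409, r = 16);
  translate([16, 300, 0]) cylinder(h = 409, r = 16);
  translate([318, 300, 0]) cylinder(h = 409, r = 16);
}
translate([133, 1010, 0]) {
  translate([0, 0, 409]) cube([334, 316, 25]);
  translate([16, 16, 0]) cylinder(h = 409, r = 16);
  translate([318, 16, 0]) cylinder(h = 409, r = 16);
  translate([16, 300, 0]) cylinder(h = 409, r = 16);
  translate([318, 300, 0]) cylinder(h = 409, r = 16);
}
translate([-634, 197, 0]) {
  translate([0, 0, 409]) cube([334, 316, 25]);
  translate([16, 16, 0]) cylinder(h = 409, r = 16);
  translate([318, 16, 0]) cylinder(h = 409, r = 16);
  translate([16, 300, 0]) cylinder(h = 409, r = 16);
  translate([318, 300, 0]) cylinder(h = 409, r = 16);
}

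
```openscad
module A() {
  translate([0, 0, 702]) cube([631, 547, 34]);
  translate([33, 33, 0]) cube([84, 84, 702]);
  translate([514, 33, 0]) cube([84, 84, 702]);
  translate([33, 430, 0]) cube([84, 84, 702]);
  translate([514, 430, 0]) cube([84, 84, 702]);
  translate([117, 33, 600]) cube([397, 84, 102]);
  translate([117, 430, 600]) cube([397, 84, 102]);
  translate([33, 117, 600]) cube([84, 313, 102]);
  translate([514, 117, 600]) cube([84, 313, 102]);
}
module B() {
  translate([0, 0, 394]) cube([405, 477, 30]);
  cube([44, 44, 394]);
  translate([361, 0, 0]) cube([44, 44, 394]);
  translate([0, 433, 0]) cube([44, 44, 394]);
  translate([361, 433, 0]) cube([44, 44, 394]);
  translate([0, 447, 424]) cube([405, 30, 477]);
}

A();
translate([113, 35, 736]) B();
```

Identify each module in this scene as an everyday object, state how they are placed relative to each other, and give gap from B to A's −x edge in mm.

The chair's min-x is at 113; the table's min-x is 0; gap = 113 mm.

A is a table. B is a chair. The chair is on top of the table, centred. The gap from the chair to the table's −x edge is 113 mm.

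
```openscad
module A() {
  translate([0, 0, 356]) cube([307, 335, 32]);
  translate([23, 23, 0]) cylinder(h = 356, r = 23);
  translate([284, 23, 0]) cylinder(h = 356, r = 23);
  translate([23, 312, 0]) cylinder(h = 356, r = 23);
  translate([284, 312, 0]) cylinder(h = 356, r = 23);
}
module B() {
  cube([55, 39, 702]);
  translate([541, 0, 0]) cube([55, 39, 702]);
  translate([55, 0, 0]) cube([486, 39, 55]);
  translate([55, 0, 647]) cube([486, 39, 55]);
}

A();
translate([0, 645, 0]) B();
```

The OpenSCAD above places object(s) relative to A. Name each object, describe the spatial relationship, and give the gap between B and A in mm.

The picture frame's nearest face is 310 mm from the stool's +y face.

A is a stool. B is a picture frame. The picture frame is on the floor beside the stool on its +y side. The gap between the picture frame and the stool is 310 mm.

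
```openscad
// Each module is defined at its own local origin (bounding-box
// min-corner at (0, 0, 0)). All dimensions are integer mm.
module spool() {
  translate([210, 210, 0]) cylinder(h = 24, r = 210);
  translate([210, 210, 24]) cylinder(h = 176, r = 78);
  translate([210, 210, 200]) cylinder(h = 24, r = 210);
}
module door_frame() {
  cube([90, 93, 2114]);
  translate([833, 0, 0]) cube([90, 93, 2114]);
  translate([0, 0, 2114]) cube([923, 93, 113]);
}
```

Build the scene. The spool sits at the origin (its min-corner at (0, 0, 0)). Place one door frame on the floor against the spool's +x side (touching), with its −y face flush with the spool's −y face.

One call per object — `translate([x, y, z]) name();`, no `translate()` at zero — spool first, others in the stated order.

spool();
translate([420, 0, 0]) door_frame();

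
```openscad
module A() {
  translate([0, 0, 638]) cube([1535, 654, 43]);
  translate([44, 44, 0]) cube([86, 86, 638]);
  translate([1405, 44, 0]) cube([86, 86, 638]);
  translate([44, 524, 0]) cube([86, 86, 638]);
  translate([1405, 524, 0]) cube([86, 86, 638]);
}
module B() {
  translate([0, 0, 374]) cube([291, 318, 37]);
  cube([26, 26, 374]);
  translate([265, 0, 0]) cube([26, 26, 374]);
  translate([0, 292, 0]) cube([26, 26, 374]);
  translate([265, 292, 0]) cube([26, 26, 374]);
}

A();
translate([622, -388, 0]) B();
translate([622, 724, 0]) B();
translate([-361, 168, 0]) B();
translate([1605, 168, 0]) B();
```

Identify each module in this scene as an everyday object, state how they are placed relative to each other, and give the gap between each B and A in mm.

Each stool's nearest face is 70 mm from the table's bounding box.

A is a table. B is a stool. Four stools sit around the table at the −y, +y, −x, +x sides. The gap between each stool and the table is 70 mm.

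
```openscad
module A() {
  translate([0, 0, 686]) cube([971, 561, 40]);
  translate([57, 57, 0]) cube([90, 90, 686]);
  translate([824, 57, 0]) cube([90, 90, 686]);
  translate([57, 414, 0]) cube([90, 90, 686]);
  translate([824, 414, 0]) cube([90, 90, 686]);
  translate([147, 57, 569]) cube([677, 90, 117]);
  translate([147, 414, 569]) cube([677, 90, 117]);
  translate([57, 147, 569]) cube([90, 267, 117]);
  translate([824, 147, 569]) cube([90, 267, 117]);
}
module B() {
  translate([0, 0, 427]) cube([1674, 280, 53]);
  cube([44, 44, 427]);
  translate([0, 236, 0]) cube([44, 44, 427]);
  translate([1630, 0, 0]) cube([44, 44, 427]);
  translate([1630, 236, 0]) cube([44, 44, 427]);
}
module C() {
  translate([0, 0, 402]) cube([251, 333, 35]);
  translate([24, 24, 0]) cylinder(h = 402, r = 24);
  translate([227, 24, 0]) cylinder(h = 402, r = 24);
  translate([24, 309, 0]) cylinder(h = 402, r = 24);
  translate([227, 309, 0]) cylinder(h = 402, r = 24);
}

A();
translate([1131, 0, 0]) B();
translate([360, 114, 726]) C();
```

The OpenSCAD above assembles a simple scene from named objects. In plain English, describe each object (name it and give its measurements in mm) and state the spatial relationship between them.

A is a rectangular dining table. The top is 971×561×40 mm with its upper surface at z = 726 mm. It stands on four 90×90 mm square legs, each inset 57 mm from the nearest pair of top edges, running from the floor to the underside of the top. Four apron rails, 90 mm thick and 117 mm tall, run between adjacent legs with their top edges flush with the underside of the top and their outer faces flush with the legs' outer faces.

B is a long wooden bench with a 1674 mm (x) × 280 mm (y) seat, 53 mm thick, its top surface 480 mm above the floor. Four 44 mm square legs at the seat corners, flush with the edges, run from z = 0 to the seat underside.

C is a four-legged stool. The seat is 251×333 mm, 35 mm thick, top at z = 437 mm. It stands on four round legs, each 48 mm in diameter, from z = 0 to the seat underside, each leg's axis is inset half a diameter from the nearest pair of seat edges (so the leg's bounding box is flush with the corner).

The bench is on the floor beside the table on its +x side. The stool is on top of the table, centred.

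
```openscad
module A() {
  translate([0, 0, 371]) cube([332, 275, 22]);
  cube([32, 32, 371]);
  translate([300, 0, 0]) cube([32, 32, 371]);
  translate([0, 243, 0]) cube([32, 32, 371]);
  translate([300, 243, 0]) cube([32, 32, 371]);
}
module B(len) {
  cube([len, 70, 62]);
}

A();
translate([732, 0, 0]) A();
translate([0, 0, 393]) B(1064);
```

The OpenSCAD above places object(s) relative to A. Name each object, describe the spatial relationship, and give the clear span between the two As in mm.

A is a stool. B is a beam. A beam spans the tops of two stools. The clear span between the two stools is 400 mm.

Second stool starts at x = 732; first ends at x = 332; clear span = 732 − 332 = 400 mm.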